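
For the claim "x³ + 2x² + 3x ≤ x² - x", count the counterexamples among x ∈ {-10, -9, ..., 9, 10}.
Counterexamples in [-10, 10]: {1, 2, 3, 4, 5, 6, 7, 8, 9, 10}.

Counting them gives 10 values.

Answer: 10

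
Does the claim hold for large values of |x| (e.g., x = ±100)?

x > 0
x = 100: 100 > 0 — holds
x = -100: -100 > 0 — FAILS

Answer: Partially: holds for x = 100, fails for x = -100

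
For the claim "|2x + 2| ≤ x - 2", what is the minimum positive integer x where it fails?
Testing positive integers:
x = 1: LHS = |2·1 + 2| = |4| = 4, RHS = 1 - 2 = -1; 4 ≤ -1 — FAILS  ← smallest positive counterexample

Answer: x = 1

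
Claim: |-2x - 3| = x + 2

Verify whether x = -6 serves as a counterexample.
Substitute x = -6 into the relation:
x = -6: LHS = |-2·(-6) - 3| = |9| = 9, RHS = (-6) + 2 = -4; 9 = -4 — FAILS

Since the claim fails at x = -6, this value is a counterexample.

Answer: Yes, x = -6 is a counterexample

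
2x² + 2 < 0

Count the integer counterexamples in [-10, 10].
Counterexamples in [-10, 10]: {-10, -9, -8, -7, -6, -5, -4, -3, -2, -1, 0, 1, 2, 3, 4, 5, 6, 7, 8, 9, 10}.

Counting them gives 21 values.

Answer: 21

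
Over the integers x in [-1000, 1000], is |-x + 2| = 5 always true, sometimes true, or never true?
Holds at x = -3: LHS = |-(-3) + 2| = |5| = 5; 5 = 5 — holds
Fails at x = 0: LHS = |-0 + 2| = |2| = 2; 2 = 5 — FAILS
It is satisfied by some integers in the range but not all.

Answer: Sometimes true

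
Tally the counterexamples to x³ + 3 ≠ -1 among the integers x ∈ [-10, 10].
Track d = LHS − RHS over the integers in [-10, 10]. Equality would need d = 0, but d changes sign only between consecutive integers, jumping over 0:
x = -2: LHS = (-2)³ + 3 = -5; -5 ≠ -1 — holds  (d = -4)
x = -1: LHS = (-1)³ + 3 = 2; 2 ≠ -1 — holds  (d = 3)
Away from these crossings d keeps a constant sign, and checking every integer in [-10, 10] confirms d ≠ 0 throughout. Hence the two sides are never equal, so the relation holds for every integer in [-10, 10].

No counterexample appears in that range.

Answer: 0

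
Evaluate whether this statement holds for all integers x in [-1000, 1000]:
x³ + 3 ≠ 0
Track d = LHS − RHS over the integers in [-1000, 1000]. Equality would need d = 0, but d changes sign only between consecutive integers, jumping over 0:
x = -2: LHS = (-2)³ + 3 = -5; -5 ≠ 0 — holds  (d = -5)
x = -1: LHS = (-1)³ + 3 = 2; 2 ≠ 0 — holds  (d = 2)
Away from these crossings d keeps a constant sign, and checking every integer in [-1000, 1000] confirms d ≠ 0 throughout. Hence the two sides are never equal, so the relation holds for every integer in [-1000, 1000].

No counterexample exists.

Answer: True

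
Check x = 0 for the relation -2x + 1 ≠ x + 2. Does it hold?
x = 0: LHS = -2·0 + 1 = 1, RHS = 0 + 2 = 2; 1 ≠ 2 — holds

The relation is satisfied at x = 0.

Answer: Yes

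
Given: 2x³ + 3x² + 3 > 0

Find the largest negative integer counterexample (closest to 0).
Testing negative integers from -1 downward:
x = -1: LHS = 2·(-1)³ + 3·(-1)² + 3 = 4; 4 > 0 — holds
x = -2: LHS = 2·(-2)³ + 3·(-2)² + 3 = -1; -1 > 0 — FAILS  ← closest negative counterexample to 0

Answer: x = -2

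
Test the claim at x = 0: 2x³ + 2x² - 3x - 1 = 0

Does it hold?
x = 0: LHS = 2·0³ + 2·0² - 3·0 - 1 = -1; -1 = 0 — FAILS

The relation fails at x = 0, so x = 0 is a counterexample.

Answer: No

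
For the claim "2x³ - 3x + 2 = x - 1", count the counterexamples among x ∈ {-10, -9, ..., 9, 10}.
Counterexamples in [-10, 10]: {-10, -9, -8, -7, -6, -5, -4, -3, -2, -1, 0, 1, 2, 3, 4, 5, 6, 7, 8, 9, 10}.

Counting them gives 21 values.

Answer: 21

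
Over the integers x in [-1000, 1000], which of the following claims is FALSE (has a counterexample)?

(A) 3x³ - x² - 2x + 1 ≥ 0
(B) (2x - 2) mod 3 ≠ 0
(A) x = -1: LHS = 3·(-1)³ - (-1)² - 2·(-1) + 1 = -1; -1 ≥ 0 — FAILS
(B) x = 1: LHS = (2·1 - 2) mod 3 = 0 mod 3 = 0; 0 ≠ 0 — FAILS

Answer: Both A and B are false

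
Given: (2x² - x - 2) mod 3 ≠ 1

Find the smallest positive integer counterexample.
Testing positive integers:
x = 1: LHS = (2·1² - 1 - 2) mod 3 = (-1) mod 3 = 2; 2 ≠ 1 — holds
x = 2: LHS = (2·2² - 2 - 2) mod 3 = 4 mod 3 = 1; 1 ≠ 1 — FAILS  ← smallest positive counterexample

Answer: x = 2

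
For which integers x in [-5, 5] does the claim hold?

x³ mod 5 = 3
Holds for: {-3, 2}
Fails for: {-5, -4, -2, -1, 0, 1, 3, 4, 5}

Answer: {-3, 2}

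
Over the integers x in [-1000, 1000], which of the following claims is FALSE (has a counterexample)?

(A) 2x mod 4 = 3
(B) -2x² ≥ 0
(A) x = 0: LHS = (2·0) mod 4 = 0 mod 4 = 0; 0 = 3 — FAILS
(B) x = 1: LHS = -2·1² = -2; -2 ≥ 0 — FAILS

Answer: Both A and B are false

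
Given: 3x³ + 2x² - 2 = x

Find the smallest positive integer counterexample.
Testing positive integers:
x = 1: LHS = 3·1³ + 2·1² - 2 = 3; 3 = 1 — FAILS  ← smallest positive counterexample

Answer: x = 1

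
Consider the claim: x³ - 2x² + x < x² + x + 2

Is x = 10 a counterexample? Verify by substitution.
Substitute x = 10 into the relation:
x = 10: LHS = 10³ - 2·10² + 10 = 810, RHS = 10² + 10 + 2 = 112; 810 < 112 — FAILS

Since the claim fails at x = 10, this value is a counterexample.

Answer: Yes, x = 10 is a counterexample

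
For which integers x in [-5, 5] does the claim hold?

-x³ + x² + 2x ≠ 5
Track d = LHS − RHS over the integers in [-5, 5]. Equality would need d = 0, but d changes sign only between consecutive integers, jumping over 0:
x = -2: LHS = -(-2)³ + (-2)² + 2·(-2) = 8; 8 ≠ 5 — holds  (d = 3)
x = -1: LHS = -(-1)³ + (-1)² + 2·(-1) = 0; 0 ≠ 5 — holds  (d = -5)
Away from these crossings d keeps a constant sign, and checking every integer in [-5, 5] confirms d ≠ 0 throughout. Hence the two sides are never equal, so the relation holds for every integer in [-5, 5].

Answer: All integers in [-5, 5]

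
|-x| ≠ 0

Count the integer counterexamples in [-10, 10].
Counterexamples in [-10, 10]: {0}.

Counting them gives 1 values.

Answer: 1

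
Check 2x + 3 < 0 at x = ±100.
x = 100: LHS = 2·100 + 3 = 203; 203 < 0 — FAILS
x = -100: LHS = 2·(-100) + 3 = -197; -197 < 0 — holds

Answer: Partially: fails for x = 100, holds for x = -100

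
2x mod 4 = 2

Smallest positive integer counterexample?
Testing positive integers:
x = 1: LHS = (2·1) mod 4 = 2 mod 4 = 2; 2 = 2 — holds
x = 2: LHS = (2·2) mod 4 = 4 mod 4 = 0; 0 = 2 — FAILS  ← smallest positive counterexample

Answer: x = 2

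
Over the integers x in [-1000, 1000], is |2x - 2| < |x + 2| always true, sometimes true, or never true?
Holds at x = 1: LHS = |2·1 - 2| = |0| = 0, RHS = |1 + 2| = |3| = 3; 0 < 3 — holds
Fails at x = 0: LHS = |2·0 - 2| = |-2| = 2, RHS = |0 + 2| = |2| = 2; 2 < 2 — FAILS
It is satisfied by some integers in the range but not all.

Answer: Sometimes true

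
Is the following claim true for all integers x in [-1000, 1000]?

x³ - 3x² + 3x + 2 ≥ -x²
The claim fails at x = -1:
x = -1: LHS = (-1)³ - 3·(-1)² + 3·(-1) + 2 = -5, RHS = -(-1)² = -1; -5 ≥ -1 — FAILS

Because a single integer refutes it, the statement is false.

Answer: False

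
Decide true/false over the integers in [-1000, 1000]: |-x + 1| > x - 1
The claim fails at x = 1:
x = 1: LHS = |-1 + 1| = |0| = 0, RHS = 1 - 1 = 0; 0 > 0 — FAILS

Because a single integer refutes it, the statement is false.

Answer: False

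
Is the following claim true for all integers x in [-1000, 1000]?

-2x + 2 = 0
The claim fails at x = 0:
x = 0: LHS = -2·0 + 2 = 2; 2 = 0 — FAILS

Because a single integer refutes it, the statement is false.

Answer: False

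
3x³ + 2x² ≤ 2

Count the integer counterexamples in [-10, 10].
Counterexamples in [-10, 10]: {1, 2, 3, 4, 5, 6, 7, 8, 9, 10}.

Counting them gives 10 values.

Answer: 10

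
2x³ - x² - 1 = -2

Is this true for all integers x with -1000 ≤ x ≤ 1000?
The claim fails at x = 0:
x = 0: LHS = 2·0³ - 0² - 1 = -1; -1 = -2 — FAILS

Because a single integer refutes it, the statement is false.

Answer: False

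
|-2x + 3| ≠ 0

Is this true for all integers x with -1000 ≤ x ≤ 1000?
Over all integers in [-1000, 1000], LHS − RHS is always positive; it is smallest at x = 1, where it equals 1:
x = 1: LHS = |-2·1 + 3| = |1| = 1; 1 ≠ 0 — holds
At the ends of the range:
x = -1000: LHS = |-2·(-1000) + 3| = |2003| = 2003; 2003 ≠ 0 — holds
x = 1000: LHS = |-2·1000 + 3| = |-1997| = 1997; 1997 ≠ 0 — holds
Hence LHS − RHS is never 0, i.e. the two sides are never equal, so the relation holds for every integer in [-1000, 1000].

No counterexample exists.

Answer: True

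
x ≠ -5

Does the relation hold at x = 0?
x = 0: 0 ≠ -5 — holds

The relation is satisfied at x = 0.

Answer: Yes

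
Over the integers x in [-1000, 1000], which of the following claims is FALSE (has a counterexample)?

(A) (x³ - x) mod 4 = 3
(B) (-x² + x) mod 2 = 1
(A) x = 0: LHS = (0³ - 0) mod 4 = 0 mod 4 = 0; 0 = 3 — FAILS
(B) x = 0: LHS = (-0² + 0) mod 2 = 0 mod 2 = 0; 0 = 1 — FAILS

Answer: Both A and B are false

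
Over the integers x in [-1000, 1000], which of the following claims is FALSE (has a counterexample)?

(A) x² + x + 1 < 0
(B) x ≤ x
(A) x = 0: LHS = 0² + 0 + 1 = 1; 1 < 0 — FAILS

(B) Over all integers in [-1000, 1000], LHS − RHS is largest at x = 0, where it equals 0:
x = 0: 0 ≤ 0 — holds
At the ends of the range:
x = -1000: -1000 ≤ -1000 — holds
x = 1000: 1000 ≤ 1000 — holds
Hence LHS − RHS is never positive, i.e. LHS ≤ RHS throughout, so the relation holds for every integer in [-1000, 1000].

Only (A) has a counterexample.

Answer: A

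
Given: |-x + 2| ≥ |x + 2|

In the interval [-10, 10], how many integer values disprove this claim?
Counterexamples in [-10, 10]: {1, 2, 3, 4, 5, 6, 7, 8, 9, 10}.

Counting them gives 10 values.

Answer: 10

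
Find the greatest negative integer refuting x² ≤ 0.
Testing negative integers from -1 downward:
x = -1: LHS = (-1)² = 1; 1 ≤ 0 — FAILS  ← closest negative counterexample to 0

Answer: x = -1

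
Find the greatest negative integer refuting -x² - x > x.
Testing negative integers from -1 downward:
x = -1: LHS = -(-1)² - (-1) = 0; 0 > -1 — holds
x = -2: LHS = -(-2)² - (-2) = -2; -2 > -2 — FAILS  ← closest negative counterexample to 0

Answer: x = -2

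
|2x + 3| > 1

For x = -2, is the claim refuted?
Substitute x = -2 into the relation:
x = -2: LHS = |2·(-2) + 3| = |-1| = 1; 1 > 1 — FAILS

Since the claim fails at x = -2, this value is a counterexample.

Answer: Yes, x = -2 is a counterexample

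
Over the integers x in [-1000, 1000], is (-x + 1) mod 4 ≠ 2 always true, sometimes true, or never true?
Holds at x = 0: LHS = (-0 + 1) mod 4 = 1 mod 4 = 1; 1 ≠ 2 — holds
Fails at x = -1: LHS = (-(-1) + 1) mod 4 = 2 mod 4 = 2; 2 ≠ 2 — FAILS
It is satisfied by some integers in the range but not all.

Answer: Sometimes true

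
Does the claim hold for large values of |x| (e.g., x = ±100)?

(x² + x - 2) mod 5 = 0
x = 100: LHS = (100² + 100 - 2) mod 5 = 10098 mod 5 = 3; 3 = 0 — FAILS
x = -100: LHS = ((-100)² + (-100) - 2) mod 5 = 9898 mod 5 = 3; 3 = 0 — FAILS

Answer: No, fails for both x = 100 and x = -100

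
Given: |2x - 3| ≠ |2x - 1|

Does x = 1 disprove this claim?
Substitute x = 1 into the relation:
x = 1: LHS = |2·1 - 3| = |-1| = 1, RHS = |2·1 - 1| = |1| = 1; 1 ≠ 1 — FAILS

Since the claim fails at x = 1, this value is a counterexample.

Answer: Yes, x = 1 is a counterexample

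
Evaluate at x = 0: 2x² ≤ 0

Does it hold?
x = 0: LHS = 2·0² = 0; 0 ≤ 0 — holds

The relation is satisfied at x = 0.

Answer: Yes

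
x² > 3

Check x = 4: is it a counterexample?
Substitute x = 4 into the relation:
x = 4: LHS = 4² = 16; 16 > 3 — holds

The claim holds here, so x = 4 is not a counterexample. (A counterexample exists elsewhere, e.g. x = 0.)

Answer: No, x = 4 is not a counterexample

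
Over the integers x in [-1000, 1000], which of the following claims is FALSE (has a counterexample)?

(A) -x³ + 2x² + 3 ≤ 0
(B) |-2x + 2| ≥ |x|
(A) x = 0: LHS = -0³ + 2·0² + 3 = 3; 3 ≤ 0 — FAILS
(B) x = 1: LHS = |-2·1 + 2| = |0| = 0, RHS = |1| = 1; 0 ≥ 1 — FAILS

Answer: Both A and B are false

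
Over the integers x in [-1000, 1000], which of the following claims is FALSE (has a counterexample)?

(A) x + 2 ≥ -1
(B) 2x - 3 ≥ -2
(A) x = -4: LHS = (-4) + 2 = -2; -2 ≥ -1 — FAILS
(B) x = 0: LHS = 2·0 - 3 = -3; -3 ≥ -2 — FAILS

Answer: Both A and B are false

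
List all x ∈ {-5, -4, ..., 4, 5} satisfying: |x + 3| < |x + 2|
Holds for: {-5, -4, -3}
Fails for: {-2, -1, 0, 1, 2, 3, 4, 5}

Answer: {-5, -4, -3}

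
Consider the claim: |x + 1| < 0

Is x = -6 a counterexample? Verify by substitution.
Substitute x = -6 into the relation:
x = -6: LHS = |(-6) + 1| = |-5| = 5; 5 < 0 — FAILS

Since the claim fails at x = -6, this value is a counterexample.

Answer: Yes, x = -6 is a counterexample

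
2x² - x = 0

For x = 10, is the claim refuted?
Substitute x = 10 into the relation:
x = 10: LHS = 2·10² - 10 = 190; 190 = 0 — FAILS

Since the claim fails at x = 10, this value is a counterexample.

Answer: Yes, x = 10 is a counterexample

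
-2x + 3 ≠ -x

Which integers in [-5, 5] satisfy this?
Holds for: {-5, -4, -3, -2, -1, 0, 1, 2, 4, 5}
Fails for: {3}

Answer: {-5, -4, -3, -2, -1, 0, 1, 2, 4, 5}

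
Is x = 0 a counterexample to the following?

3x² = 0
Substitute x = 0 into the relation:
x = 0: LHS = 3·0² = 0; 0 = 0 — holds

The claim holds here, so x = 0 is not a counterexample. (A counterexample exists elsewhere, e.g. x = 1.)

Answer: No, x = 0 is not a counterexample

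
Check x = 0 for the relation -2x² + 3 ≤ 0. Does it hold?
x = 0: LHS = -2·0² + 3 = 3; 3 ≤ 0 — FAILS

The relation fails at x = 0, so x = 0 is a counterexample.

Answer: No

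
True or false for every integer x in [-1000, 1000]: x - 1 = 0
The claim fails at x = 0:
x = 0: LHS = 0 - 1 = -1; -1 = 0 — FAILS

Because a single integer refutes it, the statement is false.

Answer: False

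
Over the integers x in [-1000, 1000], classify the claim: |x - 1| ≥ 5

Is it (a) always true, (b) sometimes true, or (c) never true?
Holds at x = -4: LHS = |(-4) - 1| = |-5| = 5; 5 ≥ 5 — holds
Fails at x = 0: LHS = |0 - 1| = |-1| = 1; 1 ≥ 5 — FAILS
It is satisfied by some integers in the range but not all.

Answer: Sometimes true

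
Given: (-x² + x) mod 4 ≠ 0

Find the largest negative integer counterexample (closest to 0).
Testing negative integers from -1 downward:
x = -1: LHS = (-(-1)² + (-1)) mod 4 = (-2) mod 4 = 2; 2 ≠ 0 — holds
x = -2: LHS = (-(-2)² + (-2)) mod 4 = (-6) mod 4 = 2; 2 ≠ 0 — holds
x = -3: LHS = (-(-3)² + (-3)) mod 4 = (-12) mod 4 = 0; 0 ≠ 0 — FAILS  ← closest negative counterexample to 0

Answer: x = -3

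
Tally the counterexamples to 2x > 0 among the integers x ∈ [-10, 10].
Counterexamples in [-10, 10]: {-10, -9, -8, -7, -6, -5, -4, -3, -2, -1, 0}.

Counting them gives 11 values.

Answer: 11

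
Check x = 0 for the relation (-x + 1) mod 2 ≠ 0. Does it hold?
x = 0: LHS = (-0 + 1) mod 2 = 1 mod 2 = 1; 1 ≠ 0 — holds

The relation is satisfied at x = 0.

Answer: Yes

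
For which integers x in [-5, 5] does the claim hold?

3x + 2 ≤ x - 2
Holds for: {-5, -4, -3, -2}
Fails for: {-1, 0, 1, 2, 3, 4, 5}

Answer: {-5, -4, -3, -2}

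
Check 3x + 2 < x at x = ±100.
x = 100: LHS = 3·100 + 2 = 302; 302 < 100 — FAILS
x = -100: LHS = 3·(-100) + 2 = -298; -298 < -100 — holds

Answer: Partially: fails for x = 100, holds for x = -100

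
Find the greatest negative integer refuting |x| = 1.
Testing negative integers from -1 downward:
x = -1: LHS = |-1| = 1; 1 = 1 — holds
x = -2: LHS = |-2| = 2; 2 = 1 — FAILS  ← closest negative counterexample to 0

Answer: x = -2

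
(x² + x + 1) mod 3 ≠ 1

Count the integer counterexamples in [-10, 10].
Counterexamples in [-10, 10]: {-10, -9, -7, -6, -4, -3, -1, 0, 2, 3, 5, 6, 8, 9}.

Counting them gives 14 values.

Answer: 14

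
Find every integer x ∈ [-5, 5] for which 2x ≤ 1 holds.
Holds for: {-5, -4, -3, -2, -1, 0}
Fails for: {1, 2, 3, 4, 5}

Answer: {-5, -4, -3, -2, -1, 0}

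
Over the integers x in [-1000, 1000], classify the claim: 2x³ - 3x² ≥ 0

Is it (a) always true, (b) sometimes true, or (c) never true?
Holds at x = 0: LHS = 2·0³ - 3·0² = 0; 0 ≥ 0 — holds
Fails at x = 1: LHS = 2·1³ - 3·1² = -1; -1 ≥ 0 — FAILS
It is satisfied by some integers in the range but not all.

Answer: Sometimes true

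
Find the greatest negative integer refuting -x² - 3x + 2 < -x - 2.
Testing negative integers from -1 downward:
x = -1: LHS = -(-1)² - 3·(-1) + 2 = 4, RHS = -(-1) - 2 = -1; 4 < -1 — FAILS  ← closest negative counterexample to 0

Answer: x = -1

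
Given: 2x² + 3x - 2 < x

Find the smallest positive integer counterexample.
Testing positive integers:
x = 1: LHS = 2·1² + 3·1 - 2 = 3; 3 < 1 — FAILS  ← smallest positive counterexample

Answer: x = 1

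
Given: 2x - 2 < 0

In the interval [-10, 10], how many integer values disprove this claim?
Counterexamples in [-10, 10]: {1, 2, 3, 4, 5, 6, 7, 8, 9, 10}.

Counting them gives 10 values.

Answer: 10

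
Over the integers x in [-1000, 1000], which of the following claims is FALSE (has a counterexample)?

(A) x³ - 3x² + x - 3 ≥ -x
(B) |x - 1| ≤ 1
(A) x = 0: LHS = 0³ - 3·0² + 0 - 3 = -3, RHS = -0 = 0; -3 ≥ 0 — FAILS
(B) x = -1: LHS = |(-1) - 1| = |-2| = 2; 2 ≤ 1 — FAILS

Answer: Both A and B are false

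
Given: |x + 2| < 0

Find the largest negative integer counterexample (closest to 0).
Testing negative integers from -1 downward:
x = -1: LHS = |(-1) + 2| = |1| = 1; 1 < 0 — FAILS  ← closest negative counterexample to 0

Answer: x = -1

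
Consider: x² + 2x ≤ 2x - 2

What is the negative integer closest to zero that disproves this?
Testing negative integers from -1 downward:
x = -1: LHS = (-1)² + 2·(-1) = -1, RHS = 2·(-1) - 2 = -4; -1 ≤ -4 — FAILS  ← closest negative counterexample to 0

Answer: x = -1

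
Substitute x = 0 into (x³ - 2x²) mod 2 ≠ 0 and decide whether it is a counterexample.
Substitute x = 0 into the relation:
x = 0: LHS = (0³ - 2·0²) mod 2 = 0 mod 2 = 0; 0 ≠ 0 — FAILS

Since the claim fails at x = 0, this value is a counterexample.

Answer: Yes, x = 0 is a counterexample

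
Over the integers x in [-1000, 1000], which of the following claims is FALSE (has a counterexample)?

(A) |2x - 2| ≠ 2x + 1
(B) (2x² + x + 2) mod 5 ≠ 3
(A) Track d = LHS − RHS over the integers in [-1000, 1000]. Equality would need d = 0, but d changes sign only between consecutive integers, jumping over 0:
x = 0: LHS = |2·0 - 2| = |-2| = 2, RHS = 2·0 + 1 = 1; 2 ≠ 1 — holds  (d = 1)
x = 1: LHS = |2·1 - 2| = |0| = 0, RHS = 2·1 + 1 = 3; 0 ≠ 3 — holds  (d = -3)
Away from these crossings d keeps a constant sign, and checking every integer in [-1000, 1000] confirms d ≠ 0 throughout. Hence the two sides are never equal, so the relation holds for every integer in [-1000, 1000].

(B) x = -1: LHS = (2·(-1)² + (-1) + 2) mod 5 = 3 mod 5 = 3; 3 ≠ 3 — FAILS

Only (B) has a counterexample.

Answer: B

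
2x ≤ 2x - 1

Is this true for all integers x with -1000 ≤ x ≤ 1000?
The claim fails at x = 0:
x = 0: LHS = 2·0 = 0, RHS = 2·0 - 1 = -1; 0 ≤ -1 — FAILS

Because a single integer refutes it, the statement is false.

Answer: False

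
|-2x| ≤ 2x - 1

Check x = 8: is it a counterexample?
Substitute x = 8 into the relation:
x = 8: LHS = |-2·8| = |-16| = 16, RHS = 2·8 - 1 = 15; 16 ≤ 15 — FAILS

Since the claim fails at x = 8, this value is a counterexample.

Answer: Yes, x = 8 is a counterexample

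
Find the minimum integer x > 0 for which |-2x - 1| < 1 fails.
Testing positive integers:
x = 1: LHS = |-2·1 - 1| = |-3| = 3; 3 < 1 — FAILS  ← smallest positive counterexample

Answer: x = 1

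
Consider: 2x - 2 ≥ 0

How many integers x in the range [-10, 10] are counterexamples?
Counterexamples in [-10, 10]: {-10, -9, -8, -7, -6, -5, -4, -3, -2, -1, 0}.

Counting them gives 11 values.

Answer: 11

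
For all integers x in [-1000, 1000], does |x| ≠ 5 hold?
The claim fails at x = 5:
x = 5: LHS = |5| = 5; 5 ≠ 5 — FAILS

Because a single integer refutes it, the statement is false.

Answer: False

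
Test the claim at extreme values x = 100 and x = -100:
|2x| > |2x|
x = 100: LHS = |2·100| = |200| = 200, RHS = |2·100| = |200| = 200; 200 > 200 — FAILS
x = -100: LHS = |2·(-100)| = |-200| = 200, RHS = |2·(-100)| = |-200| = 200; 200 > 200 — FAILS

Answer: No, fails for both x = 100 and x = -100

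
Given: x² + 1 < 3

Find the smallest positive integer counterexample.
Testing positive integers:
x = 1: LHS = 1² + 1 = 2; 2 < 3 — holds
x = 2: LHS = 2² + 1 = 5; 5 < 3 — FAILS  ← smallest positive counterexample

Answer: x = 2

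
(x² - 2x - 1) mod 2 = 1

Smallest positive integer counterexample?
Testing positive integers:
x = 1: LHS = (1² - 2·1 - 1) mod 2 = (-2) mod 2 = 0; 0 = 1 — FAILS  ← smallest positive counterexample

Answer: x = 1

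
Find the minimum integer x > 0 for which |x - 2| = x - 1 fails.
Testing positive integers:
x = 1: LHS = |1 - 2| = |-1| = 1, RHS = 1 - 1 = 0; 1 = 0 — FAILS  ← smallest positive counterexample

Answer: x = 1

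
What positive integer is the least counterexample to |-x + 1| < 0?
Testing positive integers:
x = 1: LHS = |-1 + 1| = |0| = 0; 0 < 0 — FAILS  ← smallest positive counterexample

Answer: x = 1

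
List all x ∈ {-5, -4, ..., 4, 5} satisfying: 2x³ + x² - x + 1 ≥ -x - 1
Holds for: {-1, 0, 1, 2, 3, 4, 5}
Fails for: {-5, -4, -3, -2}

Answer: {-1, 0, 1, 2, 3, 4, 5}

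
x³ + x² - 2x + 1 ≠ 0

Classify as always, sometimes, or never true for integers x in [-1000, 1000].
Track d = LHS − RHS over the integers in [-1000, 1000]. Equality would need d = 0, but d changes sign only between consecutive integers, jumping over 0:
x = -3: LHS = (-3)³ + (-3)² - 2·(-3) + 1 = -11; -11 ≠ 0 — holds  (d = -11)
x = -2: LHS = (-2)³ + (-2)² - 2·(-2) + 1 = 1; 1 ≠ 0 — holds  (d = 1)
Away from these crossings d keeps a constant sign, and checking every integer in [-1000, 1000] confirms d ≠ 0 throughout. Hence the two sides are never equal, so the relation holds for every integer in [-1000, 1000].

No counterexample exists.

Answer: Always true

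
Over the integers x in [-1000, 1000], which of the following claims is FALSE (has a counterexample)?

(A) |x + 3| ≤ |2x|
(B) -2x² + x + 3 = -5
(A) x = 0: LHS = |0 + 3| = |3| = 3, RHS = |2·0| = |0| = 0; 3 ≤ 0 — FAILS
(B) x = 0: LHS = -2·0² + 0 + 3 = 3; 3 = -5 — FAILS

Answer: Both A and B are false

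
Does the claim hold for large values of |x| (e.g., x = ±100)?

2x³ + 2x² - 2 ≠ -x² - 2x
x = 100: LHS = 2·100³ + 2·100² - 2 = 2019998, RHS = -100² - 2·100 = -10200; 2019998 ≠ -10200 — holds
x = -100: LHS = 2·(-100)³ + 2·(-100)² - 2 = -1980002, RHS = -(-100)² - 2·(-100) = -9800; -1980002 ≠ -9800 — holds

Answer: Yes, holds for both x = 100 and x = -100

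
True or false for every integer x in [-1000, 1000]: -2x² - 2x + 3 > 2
The claim fails at x = 1:
x = 1: LHS = -2·1² - 2·1 + 3 = -1; -1 > 2 — FAILS

Because a single integer refutes it, the statement is false.

Answer: False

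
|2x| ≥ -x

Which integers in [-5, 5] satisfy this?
Over all integers in [-5, 5], LHS − RHS is smallest at x = 0, where it equals 0:
x = 0: LHS = |2·0| = |0| = 0, RHS = -0 = 0; 0 ≥ 0 — holds
At the ends of the range:
x = -5: LHS = |2·(-5)| = |-10| = 10, RHS = -(-5) = 5; 10 ≥ 5 — holds
x = 5: LHS = |2·5| = |10| = 10; 10 ≥ -5 — holds
Hence LHS − RHS is never negative, i.e. LHS ≥ RHS throughout, so the relation holds for every integer in [-5, 5].

Answer: All integers in [-5, 5]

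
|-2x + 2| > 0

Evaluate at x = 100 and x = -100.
x = 100: LHS = |-2·100 + 2| = |-198| = 198; 198 > 0 — holds
x = -100: LHS = |-2·(-100) + 2| = |202| = 202; 202 > 0 — holds

Answer: Yes, holds for both x = 100 and x = -100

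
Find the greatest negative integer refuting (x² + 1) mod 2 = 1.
Testing negative integers from -1 downward:
x = -1: LHS = ((-1)² + 1) mod 2 = 2 mod 2 = 0; 0 = 1 — FAILS  ← closest negative counterexample to 0

Answer: x = -1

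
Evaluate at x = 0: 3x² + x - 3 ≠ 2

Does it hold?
x = 0: LHS = 3·0² + 0 - 3 = -3; -3 ≠ 2 — holds

The relation is satisfied at x = 0.

Answer: Yes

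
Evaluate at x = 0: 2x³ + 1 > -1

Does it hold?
x = 0: LHS = 2·0³ + 1 = 1; 1 > -1 — holds

The relation is satisfied at x = 0.

Answer: Yes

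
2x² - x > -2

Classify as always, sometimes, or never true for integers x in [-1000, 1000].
Over all integers in [-1000, 1000], LHS − RHS is smallest at x = 0, where it equals 2:
x = 0: LHS = 2·0² - 0 = 0; 0 > -2 — holds
At the ends of the range:
x = -1000: LHS = 2·(-1000)² - (-1000) = 2001000; 2001000 > -2 — holds
x = 1000: LHS = 2·1000² - 1000 = 1999000; 1999000 > -2 — holds
Hence LHS − RHS is never zero or negative, i.e. LHS > RHS throughout, so the relation holds for every integer in [-1000, 1000].

No counterexample exists.

Answer: Always true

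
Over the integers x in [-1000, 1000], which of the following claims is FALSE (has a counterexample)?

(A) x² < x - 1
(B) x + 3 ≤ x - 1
(A) x = 0: LHS = 0² = 0, RHS = 0 - 1 = -1; 0 < -1 — FAILS
(B) x = 0: LHS = 0 + 3 = 3, RHS = 0 - 1 = -1; 3 ≤ -1 — FAILS

Answer: Both A and B are false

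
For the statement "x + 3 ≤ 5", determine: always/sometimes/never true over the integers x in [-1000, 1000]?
Holds at x = 0: LHS = 0 + 3 = 3; 3 ≤ 5 — holds
Fails at x = 3: LHS = 3 + 3 = 6; 6 ≤ 5 — FAILS
It is satisfied by some integers in the range but not all.

Answer: Sometimes true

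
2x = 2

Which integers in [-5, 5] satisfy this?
Holds for: {1}
Fails for: {-5, -4, -3, -2, -1, 0, 2, 3, 4, 5}

Answer: {1}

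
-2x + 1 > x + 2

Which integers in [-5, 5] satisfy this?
Holds for: {-5, -4, -3, -2, -1}
Fails for: {0, 1, 2, 3, 4, 5}

Answer: {-5, -4, -3, -2, -1}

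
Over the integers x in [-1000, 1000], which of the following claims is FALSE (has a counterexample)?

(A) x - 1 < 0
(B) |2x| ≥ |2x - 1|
(A) x = 1: LHS = 1 - 1 = 0; 0 < 0 — FAILS
(B) x = 0: LHS = |2·0| = |0| = 0, RHS = |2·0 - 1| = |-1| = 1; 0 ≥ 1 — FAILS

Answer: Both A and B are false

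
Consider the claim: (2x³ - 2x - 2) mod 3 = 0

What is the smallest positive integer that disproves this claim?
Testing positive integers:
x = 1: LHS = (2·1³ - 2·1 - 2) mod 3 = (-2) mod 3 = 1; 1 = 0 — FAILS  ← smallest positive counterexample

Answer: x = 1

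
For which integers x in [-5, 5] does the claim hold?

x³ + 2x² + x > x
Holds for: {-1, 1, 2, 3, 4, 5}
Fails for: {-5, -4, -3, -2, 0}

Answer: {-1, 1, 2, 3, 4, 5}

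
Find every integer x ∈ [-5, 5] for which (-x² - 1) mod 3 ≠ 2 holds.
Holds for: {-5, -4, -2, -1, 1, 2, 4, 5}
Fails for: {-3, 0, 3}

Answer: {-5, -4, -2, -1, 1, 2, 4, 5}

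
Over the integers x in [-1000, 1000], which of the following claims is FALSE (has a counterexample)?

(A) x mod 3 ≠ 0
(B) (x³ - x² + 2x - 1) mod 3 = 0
(A) x = 0: LHS = 0 mod 3 = 0; 0 ≠ 0 — FAILS
(B) x = 0: LHS = (0³ - 0² + 2·0 - 1) mod 3 = (-1) mod 3 = 2; 2 = 0 — FAILS

Answer: Both A and B are false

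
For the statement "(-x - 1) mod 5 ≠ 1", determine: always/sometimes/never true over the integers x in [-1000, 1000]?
Holds at x = 0: LHS = (-0 - 1) mod 5 = (-1) mod 5 = 4; 4 ≠ 1 — holds
Fails at x = -2: LHS = (-(-2) - 1) mod 5 = 1 mod 5 = 1; 1 ≠ 1 — FAILS
It is satisfied by some integers in the range but not all.

Answer: Sometimes true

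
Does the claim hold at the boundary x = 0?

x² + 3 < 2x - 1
x = 0: LHS = 0² + 3 = 3, RHS = 2·0 - 1 = -1; 3 < -1 — FAILS

The relation fails at x = 0, so x = 0 is a counterexample.

Answer: No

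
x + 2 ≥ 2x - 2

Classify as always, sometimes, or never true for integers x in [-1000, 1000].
Holds at x = 0: LHS = 0 + 2 = 2, RHS = 2·0 - 2 = -2; 2 ≥ -2 — holds
Fails at x = 5: LHS = 5 + 2 = 7, RHS = 2·5 - 2 = 8; 7 ≥ 8 — FAILS
It is satisfied by some integers in the range but not all.

Answer: Sometimes true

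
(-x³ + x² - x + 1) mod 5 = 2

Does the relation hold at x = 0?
x = 0: LHS = (-0³ + 0² - 0 + 1) mod 5 = 1 mod 5 = 1; 1 = 2 — FAILS

The relation fails at x = 0, so x = 0 is a counterexample.

Answer: No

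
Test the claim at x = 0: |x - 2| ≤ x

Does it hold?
x = 0: LHS = |0 - 2| = |-2| = 2; 2 ≤ 0 — FAILS

The relation fails at x = 0, so x = 0 is a counterexample.

Answer: No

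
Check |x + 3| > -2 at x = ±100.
x = 100: LHS = |100 + 3| = |103| = 103; 103 > -2 — holds
x = -100: LHS = |(-100) + 3| = |-97| = 97; 97 > -2 — holds

Answer: Yes, holds for both x = 100 and x = -100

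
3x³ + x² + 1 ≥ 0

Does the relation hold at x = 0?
x = 0: LHS = 3·0³ + 0² + 1 = 1; 1 ≥ 0 — holds

The relation is satisfied at x = 0.

Answer: Yes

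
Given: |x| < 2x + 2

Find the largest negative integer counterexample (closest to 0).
Testing negative integers from -1 downward:
x = -1: LHS = |-1| = 1, RHS = 2·(-1) + 2 = 0; 1 < 0 — FAILS  ← closest negative counterexample to 0

Answer: x = -1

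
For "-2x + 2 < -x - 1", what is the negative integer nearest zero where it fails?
Testing negative integers from -1 downward:
x = -1: LHS = -2·(-1) + 2 = 4, RHS = -(-1) - 1 = 0; 4 < 0 — FAILS  ← closest negative counterexample to 0

Answer: x = -1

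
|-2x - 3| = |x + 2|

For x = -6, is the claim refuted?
Substitute x = -6 into the relation:
x = -6: LHS = |-2·(-6) - 3| = |9| = 9, RHS = |(-6) + 2| = |-4| = 4; 9 = 4 — FAILS

Since the claim fails at x = -6, this value is a counterexample.

Answer: Yes, x = -6 is a counterexample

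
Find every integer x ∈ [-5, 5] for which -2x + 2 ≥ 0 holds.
Holds for: {-5, -4, -3, -2, -1, 0, 1}
Fails for: {2, 3, 4, 5}

Answer: {-5, -4, -3, -2, -1, 0, 1}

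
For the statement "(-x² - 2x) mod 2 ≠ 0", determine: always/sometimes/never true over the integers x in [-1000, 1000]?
Holds at x = 1: LHS = (-1² - 2·1) mod 2 = (-3) mod 2 = 1; 1 ≠ 0 — holds
Fails at x = 0: LHS = (-0² - 2·0) mod 2 = 0 mod 2 = 0; 0 ≠ 0 — FAILS
It is satisfied by some integers in the range but not all.

Answer: Sometimes true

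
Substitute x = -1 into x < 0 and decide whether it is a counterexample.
Substitute x = -1 into the relation:
x = -1: -1 < 0 — holds

The claim holds here, so x = -1 is not a counterexample. (A counterexample exists elsewhere, e.g. x = 0.)

Answer: No, x = -1 is not a counterexample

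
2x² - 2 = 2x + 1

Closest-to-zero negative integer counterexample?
Testing negative integers from -1 downward:
x = -1: LHS = 2·(-1)² - 2 = 0, RHS = 2·(-1) + 1 = -1; 0 = -1 — FAILS  ← closest negative counterexample to 0

Answer: x = -1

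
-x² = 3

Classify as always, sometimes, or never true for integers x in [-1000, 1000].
Over all integers in [-1000, 1000], LHS − RHS is always negative; it is closest to 0 at x = 0, where it equals -3:
x = 0: LHS = -0² = 0; 0 = 3 — FAILS
At the ends of the range:
x = -1000: LHS = -(-1000)² = -1000000; -1000000 = 3 — FAILS
x = 1000: LHS = -1000² = -1000000; -1000000 = 3 — FAILS
Hence LHS − RHS is never 0, i.e. the two sides are never equal, so the claimed relation (=) fails for every integer in [-1000, 1000].

No integer in the range satisfies it.

Answer: Never true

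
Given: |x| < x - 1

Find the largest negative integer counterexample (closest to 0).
Testing negative integers from -1 downward:
x = -1: LHS = |-1| = 1, RHS = (-1) - 1 = -2; 1 < -2 — FAILS  ← closest negative counterexample to 0

Answer: x = -1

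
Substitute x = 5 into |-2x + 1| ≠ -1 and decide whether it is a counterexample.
Substitute x = 5 into the relation:
x = 5: LHS = |-2·5 + 1| = |-9| = 9; 9 ≠ -1 — holds

The relation holds at x = 5, so it is not a counterexample.

Answer: No, x = 5 is not a counterexample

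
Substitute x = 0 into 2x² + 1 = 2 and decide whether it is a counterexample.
Substitute x = 0 into the relation:
x = 0: LHS = 2·0² + 1 = 1; 1 = 2 — FAILS

Since the claim fails at x = 0, this value is a counterexample.

Answer: Yes, x = 0 is a counterexample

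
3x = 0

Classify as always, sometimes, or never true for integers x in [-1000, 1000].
Holds at x = 0: LHS = 3·0 = 0; 0 = 0 — holds
Fails at x = 1: LHS = 3·1 = 3; 3 = 0 — FAILS
It is satisfied by some integers in the range but not all.

Answer: Sometimes true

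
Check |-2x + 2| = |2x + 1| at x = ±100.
x = 100: LHS = |-2·100 + 2| = |-198| = 198, RHS = |2·100 + 1| = |201| = 201; 198 = 201 — FAILS
x = -100: LHS = |-2·(-100) + 2| = |202| = 202, RHS = |2·(-100) + 1| = |-199| = 199; 202 = 199 — FAILS

Answer: No, fails for both x = 100 and x = -100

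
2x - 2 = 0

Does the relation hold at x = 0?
x = 0: LHS = 2·0 - 2 = -2; -2 = 0 — FAILS

The relation fails at x = 0, so x = 0 is a counterexample.

Answer: No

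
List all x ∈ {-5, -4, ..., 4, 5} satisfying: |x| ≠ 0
Holds for: {-5, -4, -3, -2, -1, 1, 2, 3, 4, 5}
Fails for: {0}

Answer: {-5, -4, -3, -2, -1, 1, 2, 3, 4, 5}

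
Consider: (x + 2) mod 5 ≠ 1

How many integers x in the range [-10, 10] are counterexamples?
Counterexamples in [-10, 10]: {-6, -1, 4, 9}.

Counting them gives 4 values.

Answer: 4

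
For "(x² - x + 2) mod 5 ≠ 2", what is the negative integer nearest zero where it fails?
Testing negative integers from -1 downward:
x = -1: LHS = ((-1)² - (-1) + 2) mod 5 = 4 mod 5 = 4; 4 ≠ 2 — holds
x = -2: LHS = ((-2)² - (-2) + 2) mod 5 = 8 mod 5 = 3; 3 ≠ 2 — holds
x = -3: LHS = ((-3)² - (-3) + 2) mod 5 = 14 mod 5 = 4; 4 ≠ 2 — holds
x = -4: LHS = ((-4)² - (-4) + 2) mod 5 = 22 mod 5 = 2; 2 ≠ 2 — FAILS  ← closest negative counterexample to 0

Answer: x = -4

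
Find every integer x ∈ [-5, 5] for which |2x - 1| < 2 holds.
Holds for: {0, 1}
Fails for: {-5, -4, -3, -2, -1, 2, 3, 4, 5}

Answer: {0, 1}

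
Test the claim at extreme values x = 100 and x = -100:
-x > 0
x = 100: -100 > 0 — FAILS
x = -100: LHS = -(-100) = 100; 100 > 0 — holds

Answer: Partially: fails for x = 100, holds for x = -100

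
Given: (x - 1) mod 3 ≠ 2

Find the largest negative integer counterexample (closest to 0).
Testing negative integers from -1 downward:
x = -1: LHS = ((-1) - 1) mod 3 = (-2) mod 3 = 1; 1 ≠ 2 — holds
x = -2: LHS = ((-2) - 1) mod 3 = (-3) mod 3 = 0; 0 ≠ 2 — holds
x = -3: LHS = ((-3) - 1) mod 3 = (-4) mod 3 = 2; 2 ≠ 2 — FAILS  ← closest negative counterexample to 0

Answer: x = -3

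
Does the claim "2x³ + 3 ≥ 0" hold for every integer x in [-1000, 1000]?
The claim fails at x = -2:
x = -2: LHS = 2·(-2)³ + 3 = -13; -13 ≥ 0 — FAILS

Because a single integer refutes it, the statement is false.

Answer: False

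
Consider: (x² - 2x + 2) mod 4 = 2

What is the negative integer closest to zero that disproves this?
Testing negative integers from -1 downward:
x = -1: LHS = ((-1)² - 2·(-1) + 2) mod 4 = 5 mod 4 = 1; 1 = 2 — FAILS  ← closest negative counterexample to 0

Answer: x = -1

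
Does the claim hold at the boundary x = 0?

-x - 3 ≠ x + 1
x = 0: LHS = -0 - 3 = -3, RHS = 0 + 1 = 1; -3 ≠ 1 — holds

The relation is satisfied at x = 0.

Answer: Yes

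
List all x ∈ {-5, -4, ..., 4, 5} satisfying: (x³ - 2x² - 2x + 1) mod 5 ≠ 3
Holds for: {-5, -3, -2, -1, 0, 2, 3, 4, 5}
Fails for: {-4, 1}

Answer: {-5, -3, -2, -1, 0, 2, 3, 4, 5}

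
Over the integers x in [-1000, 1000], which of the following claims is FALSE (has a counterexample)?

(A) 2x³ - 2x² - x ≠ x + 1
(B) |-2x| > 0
(A) Track d = LHS − RHS over the integers in [-1000, 1000]. Equality would need d = 0, but d changes sign only between consecutive integers, jumping over 0:
x = 1: LHS = 2·1³ - 2·1² - 1 = -1, RHS = 1 + 1 = 2; -1 ≠ 2 — holds  (d = -3)
x = 2: LHS = 2·2³ - 2·2² - 2 = 6, RHS = 2 + 1 = 3; 6 ≠ 3 — holds  (d = 3)
Away from these crossings d keeps a constant sign, and checking every integer in [-1000, 1000] confirms d ≠ 0 throughout. Hence the two sides are never equal, so the relation holds for every integer in [-1000, 1000].

(B) x = 0: LHS = |-2·0| = |0| = 0; 0 > 0 — FAILS

Only (B) has a counterexample.

Answer: B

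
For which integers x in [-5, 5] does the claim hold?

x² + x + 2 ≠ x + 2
Holds for: {-5, -4, -3, -2, -1, 1, 2, 3, 4, 5}
Fails for: {0}

Answer: {-5, -4, -3, -2, -1, 1, 2, 3, 4, 5}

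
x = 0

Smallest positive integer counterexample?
Testing positive integers:
x = 1: 1 = 0 — FAILS  ← smallest positive counterexample

Answer: x = 1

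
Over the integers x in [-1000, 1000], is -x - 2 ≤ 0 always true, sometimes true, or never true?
Holds at x = 0: LHS = -0 - 2 = -2; -2 ≤ 0 — holds
Fails at x = -3: LHS = -(-3) - 2 = 1; 1 ≤ 0 — FAILS
It is satisfied by some integers in the range but not all.

Answer: Sometimes true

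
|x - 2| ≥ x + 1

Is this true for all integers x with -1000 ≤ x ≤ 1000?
The claim fails at x = 1:
x = 1: LHS = |1 - 2| = |-1| = 1, RHS = 1 + 1 = 2; 1 ≥ 2 — FAILS

Because a single integer refutes it, the statement is false.

Answer: False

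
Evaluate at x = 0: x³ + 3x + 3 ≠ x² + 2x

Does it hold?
x = 0: LHS = 0³ + 3·0 + 3 = 3, RHS = 0² + 2·0 = 0; 3 ≠ 0 — holds

The relation is satisfied at x = 0.

Answer: Yes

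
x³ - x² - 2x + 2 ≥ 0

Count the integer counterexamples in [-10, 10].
Counterexamples in [-10, 10]: {-10, -9, -8, -7, -6, -5, -4, -3, -2}.

Counting them gives 9 values.

Answer: 9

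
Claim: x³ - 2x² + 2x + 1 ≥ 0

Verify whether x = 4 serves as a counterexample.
Substitute x = 4 into the relation:
x = 4: LHS = 4³ - 2·4² + 2·4 + 1 = 41; 41 ≥ 0 — holds

The claim holds here, so x = 4 is not a counterexample. (A counterexample exists elsewhere, e.g. x = -1.)

Answer: No, x = 4 is not a counterexample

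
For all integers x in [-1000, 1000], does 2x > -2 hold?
The claim fails at x = -1:
x = -1: LHS = 2·(-1) = -2; -2 > -2 — FAILS

Because a single integer refutes it, the statement is false.

Answer: False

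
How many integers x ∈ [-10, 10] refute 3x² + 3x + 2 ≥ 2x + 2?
Over all integers in [-10, 10], LHS − RHS is smallest at x = 0, where it equals 0:
x = 0: LHS = 3·0² + 3·0 + 2 = 2, RHS = 2·0 + 2 = 2; 2 ≥ 2 — holds
At the ends of the range:
x = -10: LHS = 3·(-10)² + 3·(-10) + 2 = 272, RHS = 2·(-10) + 2 = -18; 272 ≥ -18 — holds
x = 10: LHS = 3·10² + 3·10 + 2 = 332, RHS = 2·10 + 2 = 22; 332 ≥ 22 — holds
Hence LHS − RHS is never negative, i.e. LHS ≥ RHS throughout, so the relation holds for every integer in [-10, 10].

No counterexample appears in that range.

Answer: 0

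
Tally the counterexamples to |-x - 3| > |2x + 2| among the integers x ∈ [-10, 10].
Counterexamples in [-10, 10]: {-10, -9, -8, -7, -6, -5, -4, -3, -2, 1, 2, 3, 4, 5, 6, 7, 8, 9, 10}.

Counting them gives 19 values.

Answer: 19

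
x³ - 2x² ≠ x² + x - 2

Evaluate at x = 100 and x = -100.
x = 100: LHS = 100³ - 2·100² = 980000, RHS = 100² + 100 - 2 = 10098; 980000 ≠ 10098 — holds
x = -100: LHS = (-100)³ - 2·(-100)² = -1020000, RHS = (-100)² + (-100) - 2 = 9898; -1020000 ≠ 9898 — holds

Answer: Yes, holds for both x = 100 and x = -100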